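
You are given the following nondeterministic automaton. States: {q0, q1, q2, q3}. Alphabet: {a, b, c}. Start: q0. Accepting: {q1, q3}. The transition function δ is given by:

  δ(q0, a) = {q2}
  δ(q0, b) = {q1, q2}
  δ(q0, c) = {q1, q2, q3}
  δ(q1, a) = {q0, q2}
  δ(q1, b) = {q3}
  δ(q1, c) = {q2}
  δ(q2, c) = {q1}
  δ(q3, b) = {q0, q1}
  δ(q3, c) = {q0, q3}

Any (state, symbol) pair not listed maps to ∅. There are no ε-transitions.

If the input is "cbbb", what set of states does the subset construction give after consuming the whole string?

Start in {q0}.
Read 'c': q0→{q1, q2, q3}; now {q1, q2, q3}.
Read 'b': q1→{q3}, q2→∅, q3→{q0, q1}; now {q0, q1, q3}.
Read 'b': q0→{q1, q2}, q1→{q3}, q3→{q0, q1}; now {q0, q1, q2, q3}.
Read 'b': q0→{q1, q2}, q1→{q3}, q2→∅, q3→{q0, q1}; now {q0, q1, q2, q3}.

{q0, q1, q2, q3}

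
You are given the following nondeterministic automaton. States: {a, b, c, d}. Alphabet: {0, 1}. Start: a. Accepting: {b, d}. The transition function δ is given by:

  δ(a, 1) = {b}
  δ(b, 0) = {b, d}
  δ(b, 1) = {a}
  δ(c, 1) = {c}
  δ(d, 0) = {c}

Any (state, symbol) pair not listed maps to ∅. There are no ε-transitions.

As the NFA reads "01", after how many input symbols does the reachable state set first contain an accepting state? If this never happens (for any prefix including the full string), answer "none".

none

Start in {a}.
Read '0': a→∅; now ∅.
The set is empty and remains empty for the remaining 1 symbol.
No reachable set along the way intersects F.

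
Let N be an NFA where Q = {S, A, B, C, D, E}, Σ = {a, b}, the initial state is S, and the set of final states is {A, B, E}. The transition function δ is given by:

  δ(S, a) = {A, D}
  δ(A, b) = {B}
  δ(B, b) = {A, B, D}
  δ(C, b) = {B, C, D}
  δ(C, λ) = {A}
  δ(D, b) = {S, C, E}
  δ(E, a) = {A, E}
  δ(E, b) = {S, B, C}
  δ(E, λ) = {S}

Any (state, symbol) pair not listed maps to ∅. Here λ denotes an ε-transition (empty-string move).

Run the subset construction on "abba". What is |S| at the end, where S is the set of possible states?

Start in {S}.
Read 'a': S→{A, D}; now {A, D}.
Read 'b': A→{B}, D→{S, C, E}; union {S, B, C, E}; ε-closure = {S, A, B, C, E}.
Read 'b': S→∅, A→{B}, B→{A, B, D}, C→{B, C, D}, E→{S, B, C}; now {S, A, B, C, D}.
Read 'a': S→{A, D}, A→∅, B→∅, C→∅, D→∅; now {A, D}.
That set has 2 states.

2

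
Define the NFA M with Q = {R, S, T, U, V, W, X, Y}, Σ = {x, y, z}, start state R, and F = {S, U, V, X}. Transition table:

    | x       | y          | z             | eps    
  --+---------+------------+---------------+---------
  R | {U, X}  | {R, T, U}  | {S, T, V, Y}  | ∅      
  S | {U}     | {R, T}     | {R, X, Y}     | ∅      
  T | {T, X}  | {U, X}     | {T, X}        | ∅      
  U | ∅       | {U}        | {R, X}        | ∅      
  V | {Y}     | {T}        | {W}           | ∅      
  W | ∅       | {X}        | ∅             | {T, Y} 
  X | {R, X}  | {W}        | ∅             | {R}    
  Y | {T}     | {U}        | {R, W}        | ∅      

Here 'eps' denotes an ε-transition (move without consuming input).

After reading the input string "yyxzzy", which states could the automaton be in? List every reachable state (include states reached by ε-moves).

{R, T, U, W, X, Y}

Start in {R}.
Read 'y': R→{R, T, U}; now {R, T, U}.
Read 'y': R→{R, T, U}, T→{U, X}, U→{U}; now {R, T, U, X}.
Read 'x': R→{U, X}, T→{T, X}, U→∅, X→{R, X}; now {R, T, U, X}.
Read 'z': R→{S, T, V, Y}, T→{T, X}, U→{R, X}, X→∅; now {R, S, T, V, X, Y}.
Read 'z': R→{S, T, V, Y}, S→{R, X, Y}, T→{T, X}, V→{W}, X→∅, Y→{R, W}; now {R, S, T, V, W, X, Y}.
Read 'y': R→{R, T, U}, S→{R, T}, T→{U, X}, V→{T}, W→{X}, X→{W}, Y→{U}; union {R, T, U, W, X}; ε-closure = {R, T, U, W, X, Y}.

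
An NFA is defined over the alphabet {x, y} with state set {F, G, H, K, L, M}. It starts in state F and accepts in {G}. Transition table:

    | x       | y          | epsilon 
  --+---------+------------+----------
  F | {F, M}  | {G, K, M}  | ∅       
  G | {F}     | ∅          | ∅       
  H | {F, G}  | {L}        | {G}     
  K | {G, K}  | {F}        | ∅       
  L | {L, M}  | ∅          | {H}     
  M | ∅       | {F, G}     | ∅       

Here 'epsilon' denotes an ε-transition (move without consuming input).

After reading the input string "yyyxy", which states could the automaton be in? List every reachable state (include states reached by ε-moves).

Start in {F}.
Read 'y': {F} → {G, K, M}.
Read 'y': {G, K, M} → {F, G}.
Read 'y': {F, G} → {G, K, M}.
Read 'x': {G, K, M} → {F, G, K}.
Read 'y': {F, G, K} → {F, G, K, M}.

{F, G, K, M}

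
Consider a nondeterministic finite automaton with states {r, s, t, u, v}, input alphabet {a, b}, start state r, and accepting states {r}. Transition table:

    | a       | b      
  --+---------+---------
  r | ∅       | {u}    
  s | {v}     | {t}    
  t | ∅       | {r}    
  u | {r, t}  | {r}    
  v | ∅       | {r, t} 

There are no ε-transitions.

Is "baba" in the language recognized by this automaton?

Yes

Start in {r}.
Read 'b': r→{u}; now {u}.
Read 'a': u→{r, t}; now {r, t}.
Read 'b': r→{u}, t→{r}; now {r, u}.
Read 'a': r→∅, u→{r, t}; now {r, t}.
The final set {r, t} contains the accepting state r.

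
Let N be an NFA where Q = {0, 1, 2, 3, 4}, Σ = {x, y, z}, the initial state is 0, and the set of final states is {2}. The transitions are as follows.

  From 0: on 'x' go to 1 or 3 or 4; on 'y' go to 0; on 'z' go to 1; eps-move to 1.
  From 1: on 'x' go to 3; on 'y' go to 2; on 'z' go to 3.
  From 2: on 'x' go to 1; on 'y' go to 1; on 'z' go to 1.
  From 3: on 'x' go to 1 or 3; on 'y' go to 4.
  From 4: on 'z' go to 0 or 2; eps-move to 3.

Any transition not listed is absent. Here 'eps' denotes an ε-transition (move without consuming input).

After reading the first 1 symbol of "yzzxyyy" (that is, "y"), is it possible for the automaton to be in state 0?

Yes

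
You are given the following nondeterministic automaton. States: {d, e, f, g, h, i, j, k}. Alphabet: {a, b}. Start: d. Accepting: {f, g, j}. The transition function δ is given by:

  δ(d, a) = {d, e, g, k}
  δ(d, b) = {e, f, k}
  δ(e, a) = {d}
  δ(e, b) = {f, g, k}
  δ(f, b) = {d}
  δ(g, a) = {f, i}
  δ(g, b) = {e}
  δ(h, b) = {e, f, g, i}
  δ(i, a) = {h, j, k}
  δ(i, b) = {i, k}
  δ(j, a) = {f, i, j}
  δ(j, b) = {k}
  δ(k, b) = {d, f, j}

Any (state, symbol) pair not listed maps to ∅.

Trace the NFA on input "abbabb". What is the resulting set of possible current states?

Start in {d}.
Read 'a': {d} → {d, e, g, k}.
Read 'b': {d, e, g, k} → {d, e, f, g, j, k}.
Read 'b': {d, e, f, g, j, k} → {d, e, f, g, j, k}.
Read 'a': {d, e, f, g, j, k} → {d, e, f, g, i, j, k}.
Read 'b': {d, e, f, g, i, j, k} → {d, e, f, g, i, j, k}.
Read 'b': {d, e, f, g, i, j, k} → {d, e, f, g, i, j, k}.

{d, e, f, g, i, j, k}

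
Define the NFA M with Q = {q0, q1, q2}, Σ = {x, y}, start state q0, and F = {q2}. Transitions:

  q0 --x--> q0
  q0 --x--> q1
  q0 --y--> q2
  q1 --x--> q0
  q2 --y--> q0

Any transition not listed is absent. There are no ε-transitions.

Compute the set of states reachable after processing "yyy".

{q2}

Start in {q0}.
Read 'y': q0→{q2}; now {q2}.
Read 'y': q2→{q0}; now {q0}.
Read 'y': q0→{q2}; now {q2}.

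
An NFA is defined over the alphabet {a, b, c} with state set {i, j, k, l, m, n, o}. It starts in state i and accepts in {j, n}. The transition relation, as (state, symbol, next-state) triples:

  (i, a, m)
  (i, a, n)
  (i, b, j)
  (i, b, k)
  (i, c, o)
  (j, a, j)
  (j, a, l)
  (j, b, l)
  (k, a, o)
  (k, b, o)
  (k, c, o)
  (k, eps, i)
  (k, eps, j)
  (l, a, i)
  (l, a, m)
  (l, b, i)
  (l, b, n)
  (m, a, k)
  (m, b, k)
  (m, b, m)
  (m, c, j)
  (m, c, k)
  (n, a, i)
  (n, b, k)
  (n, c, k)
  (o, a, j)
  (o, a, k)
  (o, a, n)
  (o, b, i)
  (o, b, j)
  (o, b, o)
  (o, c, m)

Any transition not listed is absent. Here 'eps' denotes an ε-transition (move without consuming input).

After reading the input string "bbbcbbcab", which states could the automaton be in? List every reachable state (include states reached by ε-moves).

{i, j, k, l, m, n, o}

Start in {i}.
Read 'b': i→{j, k}; union {j, k}; ε-closure = {i, j, k}.
Read 'b': i→{j, k}, j→{l}, k→{o}; union {j, k, l, o}; ε-closure = {i, j, k, l, o}.
Read 'b': i→{j, k}, j→{l}, k→{o}, l→{i, n}, o→{i, j, o}; now {i, j, k, l, n, o}.
Read 'c': i→{o}, j→∅, k→{o}, l→∅, n→{k}, o→{m}; union {k, m, o}; ε-closure = {i, j, k, m, o}.
Read 'b': i→{j, k}, j→{l}, k→{o}, m→{k, m}, o→{i, j, o}; now {i, j, k, l, m, o}.
Read 'b': i→{j, k}, j→{l}, k→{o}, l→{i, n}, m→{k, m}, o→{i, j, o}; now {i, j, k, l, m, n, o}.
Read 'c': i→{o}, j→∅, k→{o}, l→∅, m→{j, k}, n→{k}, o→{m}; union {j, k, m, o}; ε-closure = {i, j, k, m, o}.
Read 'a': i→{m, n}, j→{j, l}, k→{o}, m→{k}, o→{j, k, n}; union {j, k, l, m, n, o}; ε-closure = {i, j, k, l, m, n, o}.
Read 'b': i→{j, k}, j→{l}, k→{o}, l→{i, n}, m→{k, m}, n→{k}, o→{i, j, o}; now {i, j, k, l, m, n, o}.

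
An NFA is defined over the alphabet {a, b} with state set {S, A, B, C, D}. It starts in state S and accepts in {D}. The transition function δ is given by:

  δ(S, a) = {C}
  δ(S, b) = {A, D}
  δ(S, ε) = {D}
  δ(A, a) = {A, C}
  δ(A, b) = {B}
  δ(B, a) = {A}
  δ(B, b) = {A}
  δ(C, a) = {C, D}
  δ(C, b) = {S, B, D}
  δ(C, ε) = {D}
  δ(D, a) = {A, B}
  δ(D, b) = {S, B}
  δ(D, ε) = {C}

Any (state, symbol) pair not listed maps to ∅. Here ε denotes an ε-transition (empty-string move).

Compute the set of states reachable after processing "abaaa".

Start: ε-closure({S}) = {S, C, D}.
Read 'a': {S, C, D} → {A, B, C, D}.
Read 'b': {A, B, C, D} → {S, A, B, C, D}.
Read 'a': {S, A, B, C, D} → {A, B, C, D}.
Read 'a': {A, B, C, D} → {A, B, C, D}.
Read 'a': {A, B, C, D} → {A, B, C, D}.

{A, B, C, D}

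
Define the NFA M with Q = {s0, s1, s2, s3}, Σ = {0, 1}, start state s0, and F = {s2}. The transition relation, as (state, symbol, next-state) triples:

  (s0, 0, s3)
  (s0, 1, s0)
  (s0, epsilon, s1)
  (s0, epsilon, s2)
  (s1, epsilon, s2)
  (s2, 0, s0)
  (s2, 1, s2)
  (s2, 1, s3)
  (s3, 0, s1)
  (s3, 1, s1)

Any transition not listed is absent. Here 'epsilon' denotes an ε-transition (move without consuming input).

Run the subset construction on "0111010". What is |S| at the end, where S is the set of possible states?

Start: ε-closure({s0}) = {s0, s1, s2}.
Read '0': s0→{s3}, s1→∅, s2→{s0}; union {s0, s3}; ε-closure = {s0, s1, s2, s3}.
Read '1': s0→{s0}, s1→∅, s2→{s2, s3}, s3→{s1}; now {s0, s1, s2, s3}.
Read '1': s0→{s0}, s1→∅, s2→{s2, s3}, s3→{s1}; now {s0, s1, s2, s3}.
Read '1': s0→{s0}, s1→∅, s2→{s2, s3}, s3→{s1}; now {s0, s1, s2, s3}.
Read '0': s0→{s3}, s1→∅, s2→{s0}, s3→{s1}; union {s0, s1, s3}; ε-closure = {s0, s1, s2, s3}.
Read '1': s0→{s0}, s1→∅, s2→{s2, s3}, s3→{s1}; now {s0, s1, s2, s3}.
Read '0': s0→{s3}, s1→∅, s2→{s0}, s3→{s1}; union {s0, s1, s3}; ε-closure = {s0, s1, s2, s3}.
That set has 4 states.

4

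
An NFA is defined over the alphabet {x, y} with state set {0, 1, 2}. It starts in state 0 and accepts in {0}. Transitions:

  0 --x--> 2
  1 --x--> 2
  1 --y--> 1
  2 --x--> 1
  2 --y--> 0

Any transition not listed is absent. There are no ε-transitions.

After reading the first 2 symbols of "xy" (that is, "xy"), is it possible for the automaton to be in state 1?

Start in {0}.
Read 'x': {0} → {2}.
Read 'y': {2} → {0}.
State 1 is not in {0}.

No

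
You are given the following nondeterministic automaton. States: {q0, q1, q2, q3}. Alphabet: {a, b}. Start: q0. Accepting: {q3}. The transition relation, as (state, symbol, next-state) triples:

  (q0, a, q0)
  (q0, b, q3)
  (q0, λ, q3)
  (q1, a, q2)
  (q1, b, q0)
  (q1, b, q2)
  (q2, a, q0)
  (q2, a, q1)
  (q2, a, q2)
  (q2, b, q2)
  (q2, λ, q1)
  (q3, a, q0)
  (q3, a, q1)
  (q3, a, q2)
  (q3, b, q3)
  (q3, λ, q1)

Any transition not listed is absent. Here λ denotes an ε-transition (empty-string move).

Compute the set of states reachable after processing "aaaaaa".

{q0, q1, q2, q3}

Start: ε-closure({q0}) = {q0, q1, q3}.
Read 'a': q0→{q0}, q1→{q2}, q3→{q0, q1, q2}; union {q0, q1, q2}; ε-closure = {q0, q1, q2, q3}.
Read 'a': q0→{q0}, q1→{q2}, q2→{q0, q1, q2}, q3→{q0, q1, q2}; union {q0, q1, q2}; ε-closure = {q0, q1, q2, q3}.
Read 'a': q0→{q0}, q1→{q2}, q2→{q0, q1, q2}, q3→{q0, q1, q2}; union {q0, q1, q2}; ε-closure = {q0, q1, q2, q3}.
Read 'a': q0→{q0}, q1→{q2}, q2→{q0, q1, q2}, q3→{q0, q1, q2}; union {q0, q1, q2}; ε-closure = {q0, q1, q2, q3}.
Read 'a': q0→{q0}, q1→{q2}, q2→{q0, q1, q2}, q3→{q0, q1, q2}; union {q0, q1, q2}; ε-closure = {q0, q1, q2, q3}.
Read 'a': q0→{q0}, q1→{q2}, q2→{q0, q1, q2}, q3→{q0, q1, q2}; union {q0, q1, q2}; ε-closure = {q0, q1, q2, q3}.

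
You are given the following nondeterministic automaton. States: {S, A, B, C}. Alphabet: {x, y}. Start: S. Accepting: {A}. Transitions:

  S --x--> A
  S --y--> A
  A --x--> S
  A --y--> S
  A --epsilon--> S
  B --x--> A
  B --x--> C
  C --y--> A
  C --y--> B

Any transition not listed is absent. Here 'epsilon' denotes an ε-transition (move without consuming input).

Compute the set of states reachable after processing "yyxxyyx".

Start in {S}.
Read 'y': S→{A}; union {A}; ε-closure = {S, A}.
Read 'y': S→{A}, A→{S}; now {S, A}.
Read 'x': S→{A}, A→{S}; now {S, A}.
Read 'x': S→{A}, A→{S}; now {S, A}.
Read 'y': S→{A}, A→{S}; now {S, A}.
Read 'y': S→{A}, A→{S}; now {S, A}.
Read 'x': S→{A}, A→{S}; now {S, A}.

{S, A}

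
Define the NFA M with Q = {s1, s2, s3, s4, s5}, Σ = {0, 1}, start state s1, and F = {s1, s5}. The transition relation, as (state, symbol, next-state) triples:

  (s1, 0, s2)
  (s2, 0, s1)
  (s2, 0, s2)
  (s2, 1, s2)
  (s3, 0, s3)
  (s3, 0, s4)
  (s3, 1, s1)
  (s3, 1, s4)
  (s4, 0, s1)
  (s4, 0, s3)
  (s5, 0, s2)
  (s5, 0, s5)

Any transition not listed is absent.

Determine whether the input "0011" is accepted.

No

Start in {s1}.
Read '0': s1→{s2}; now {s2}.
Read '0': s2→{s1, s2}; now {s1, s2}.
Read '1': s1→∅, s2→{s2}; now {s2}.
Read '1': s2→{s2}; now {s2}.
The final set {s2} contains no accepting state.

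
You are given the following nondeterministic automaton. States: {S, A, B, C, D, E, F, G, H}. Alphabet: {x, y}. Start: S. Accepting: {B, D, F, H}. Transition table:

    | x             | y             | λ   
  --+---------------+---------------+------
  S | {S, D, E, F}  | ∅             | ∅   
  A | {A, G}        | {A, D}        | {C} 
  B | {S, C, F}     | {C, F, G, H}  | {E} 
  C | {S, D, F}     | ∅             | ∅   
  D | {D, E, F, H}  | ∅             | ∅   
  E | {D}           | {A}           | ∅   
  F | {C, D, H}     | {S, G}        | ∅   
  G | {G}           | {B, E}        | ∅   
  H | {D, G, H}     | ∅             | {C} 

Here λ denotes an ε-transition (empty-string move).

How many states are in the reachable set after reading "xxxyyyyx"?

8

Start in {S}.
Read 'x': {S} → {S, D, E, F}.
Read 'x': {S, D, E, F} → {S, C, D, E, F, H}.
Read 'x': {S, C, D, E, F, H} → {S, C, D, E, F, G, H}.
Read 'y': {S, C, D, E, F, G, H} → {S, A, B, C, E, G}.
Read 'y': {S, A, B, C, E, G} → {A, B, C, D, E, F, G, H}.
Read 'y': {A, B, C, D, E, F, G, H} → {S, A, B, C, D, E, F, G, H}.
Read 'y': {S, A, B, C, D, E, F, G, H} → {S, A, B, C, D, E, F, G, H}.
Read 'x': {S, A, B, C, D, E, F, G, H} → {S, A, C, D, E, F, G, H}.
That set has 8 states.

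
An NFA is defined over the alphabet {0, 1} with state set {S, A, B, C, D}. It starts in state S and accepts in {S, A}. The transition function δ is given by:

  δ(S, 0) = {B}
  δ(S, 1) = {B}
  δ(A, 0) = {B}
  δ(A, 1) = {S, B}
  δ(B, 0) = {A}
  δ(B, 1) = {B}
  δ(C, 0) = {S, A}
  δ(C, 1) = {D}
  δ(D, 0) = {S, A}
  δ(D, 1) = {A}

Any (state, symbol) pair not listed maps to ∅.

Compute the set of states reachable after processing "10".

Start in {S}.
Read '1': S→{B}; now {B}.
Read '0': B→{A}; now {A}.

{A}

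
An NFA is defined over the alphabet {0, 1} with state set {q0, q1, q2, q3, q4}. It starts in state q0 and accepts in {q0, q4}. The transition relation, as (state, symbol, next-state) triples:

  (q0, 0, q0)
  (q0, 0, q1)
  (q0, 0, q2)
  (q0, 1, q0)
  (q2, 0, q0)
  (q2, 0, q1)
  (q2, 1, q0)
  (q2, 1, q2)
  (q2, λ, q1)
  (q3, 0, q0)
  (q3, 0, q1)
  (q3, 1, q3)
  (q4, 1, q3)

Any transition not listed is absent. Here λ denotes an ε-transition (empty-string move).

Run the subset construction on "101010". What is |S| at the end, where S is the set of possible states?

3

Start in {q0}.
Read '1': {q0} → {q0}.
Read '0': {q0} → {q0, q1, q2}.
Read '1': {q0, q1, q2} → {q0, q1, q2}.
Read '0': {q0, q1, q2} → {q0, q1, q2}.
Read '1': {q0, q1, q2} → {q0, q1, q2}.
Read '0': {q0, q1, q2} → {q0, q1, q2}.
That set has 3 states.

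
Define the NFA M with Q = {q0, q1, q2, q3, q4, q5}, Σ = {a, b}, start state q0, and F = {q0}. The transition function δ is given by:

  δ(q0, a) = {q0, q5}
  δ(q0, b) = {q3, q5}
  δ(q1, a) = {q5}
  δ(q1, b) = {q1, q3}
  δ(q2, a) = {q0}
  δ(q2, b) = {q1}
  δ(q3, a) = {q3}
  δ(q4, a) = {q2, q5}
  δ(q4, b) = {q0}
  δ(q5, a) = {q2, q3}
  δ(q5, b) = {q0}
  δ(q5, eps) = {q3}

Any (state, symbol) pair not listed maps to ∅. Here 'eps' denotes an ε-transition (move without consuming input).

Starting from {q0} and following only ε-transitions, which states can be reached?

Begin with {q0}.
No ε-moves leave this set, so the closure equals the set itself.

{q0}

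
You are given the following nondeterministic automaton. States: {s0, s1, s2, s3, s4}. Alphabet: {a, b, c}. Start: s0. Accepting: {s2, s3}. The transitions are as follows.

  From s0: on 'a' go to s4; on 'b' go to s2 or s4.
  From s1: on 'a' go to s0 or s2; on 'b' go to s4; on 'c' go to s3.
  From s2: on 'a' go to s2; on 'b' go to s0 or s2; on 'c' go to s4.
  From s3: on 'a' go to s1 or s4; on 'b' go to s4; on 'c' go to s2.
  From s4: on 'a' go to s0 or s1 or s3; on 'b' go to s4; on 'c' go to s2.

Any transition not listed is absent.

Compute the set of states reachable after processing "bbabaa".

Start in {s0}.
Read 'b': {s0} → {s2, s4}.
Read 'b': {s2, s4} → {s0, s2, s4}.
Read 'a': {s0, s2, s4} → {s0, s1, s2, s3, s4}.
Read 'b': {s0, s1, s2, s3, s4} → {s0, s2, s4}.
Read 'a': {s0, s2, s4} → {s0, s1, s2, s3, s4}.
Read 'a': {s0, s1, s2, s3, s4} → {s0, s1, s2, s3, s4}.

{s0, s1, s2, s3, s4}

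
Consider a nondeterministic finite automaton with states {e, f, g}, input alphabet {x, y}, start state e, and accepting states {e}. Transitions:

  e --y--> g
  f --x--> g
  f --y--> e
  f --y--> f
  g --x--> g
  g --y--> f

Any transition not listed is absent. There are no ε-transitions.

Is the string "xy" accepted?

Start in {e}.
Read 'x': {e} → ∅.
The set is empty and remains empty for the remaining 1 symbol.
The final set ∅ contains no accepting state.

No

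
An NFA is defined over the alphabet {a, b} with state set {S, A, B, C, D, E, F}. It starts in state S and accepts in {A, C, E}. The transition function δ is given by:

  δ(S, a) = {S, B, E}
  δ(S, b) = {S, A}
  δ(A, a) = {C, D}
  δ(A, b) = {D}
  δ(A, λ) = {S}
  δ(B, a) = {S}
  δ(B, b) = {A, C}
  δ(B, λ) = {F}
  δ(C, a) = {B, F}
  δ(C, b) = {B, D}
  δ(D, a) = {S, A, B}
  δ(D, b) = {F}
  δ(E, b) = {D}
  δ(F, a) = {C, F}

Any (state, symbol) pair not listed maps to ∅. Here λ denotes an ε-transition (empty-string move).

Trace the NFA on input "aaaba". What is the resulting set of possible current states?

Start in {S}.
Read 'a': S→{S, B, E}; union {S, B, E}; ε-closure = {S, B, E, F}.
Read 'a': S→{S, B, E}, B→{S}, E→∅, F→{C, F}; now {S, B, C, E, F}.
Read 'a': S→{S, B, E}, B→{S}, C→{B, F}, E→∅, F→{C, F}; now {S, B, C, E, F}.
Read 'b': S→{S, A}, B→{A, C}, C→{B, D}, E→{D}, F→∅; union {S, A, B, C, D}; ε-closure = {S, A, B, C, D, F}.
Read 'a': S→{S, B, E}, A→{C, D}, B→{S}, C→{B, F}, D→{S, A, B}, F→{C, F}; now {S, A, B, C, D, E, F}.

{S, A, B, C, D, E, F}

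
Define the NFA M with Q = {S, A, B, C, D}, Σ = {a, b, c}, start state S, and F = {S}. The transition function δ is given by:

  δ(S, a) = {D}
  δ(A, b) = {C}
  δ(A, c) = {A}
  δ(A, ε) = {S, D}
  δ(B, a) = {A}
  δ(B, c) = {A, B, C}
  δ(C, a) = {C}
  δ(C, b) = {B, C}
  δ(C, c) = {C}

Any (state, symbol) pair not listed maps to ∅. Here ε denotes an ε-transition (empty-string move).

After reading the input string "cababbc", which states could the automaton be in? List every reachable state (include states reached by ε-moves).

∅

Start in {S}.
Read 'c': {S} → ∅.
The set is empty and remains empty for the remaining 6 symbols.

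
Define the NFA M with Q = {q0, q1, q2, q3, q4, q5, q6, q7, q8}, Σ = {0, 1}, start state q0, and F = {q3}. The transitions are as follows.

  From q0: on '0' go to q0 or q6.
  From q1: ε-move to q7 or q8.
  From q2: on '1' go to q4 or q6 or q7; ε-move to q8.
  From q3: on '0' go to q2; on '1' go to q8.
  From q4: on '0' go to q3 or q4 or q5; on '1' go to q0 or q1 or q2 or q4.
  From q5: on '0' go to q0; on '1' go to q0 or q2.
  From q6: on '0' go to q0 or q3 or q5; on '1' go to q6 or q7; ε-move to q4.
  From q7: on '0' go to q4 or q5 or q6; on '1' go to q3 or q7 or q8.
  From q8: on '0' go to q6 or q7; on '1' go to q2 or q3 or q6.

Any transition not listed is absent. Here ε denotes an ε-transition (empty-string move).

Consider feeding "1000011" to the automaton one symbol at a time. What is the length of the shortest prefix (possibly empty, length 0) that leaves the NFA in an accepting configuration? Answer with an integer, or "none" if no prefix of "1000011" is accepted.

none

Start in {q0}.
Read '1': {q0} → ∅.
The set is empty and remains empty for the remaining 6 symbols.
No reachable set along the way intersects F.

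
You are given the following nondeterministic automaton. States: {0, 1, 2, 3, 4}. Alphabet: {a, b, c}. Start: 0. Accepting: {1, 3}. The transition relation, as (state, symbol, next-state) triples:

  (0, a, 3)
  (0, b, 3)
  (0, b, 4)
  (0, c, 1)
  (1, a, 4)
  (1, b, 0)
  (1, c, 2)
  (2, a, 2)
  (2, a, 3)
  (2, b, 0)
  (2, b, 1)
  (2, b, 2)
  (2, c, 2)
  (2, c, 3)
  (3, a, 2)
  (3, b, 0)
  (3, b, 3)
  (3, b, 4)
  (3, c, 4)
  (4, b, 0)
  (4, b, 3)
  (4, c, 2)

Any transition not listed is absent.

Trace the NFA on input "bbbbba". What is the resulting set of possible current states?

{2, 3}

Start in {0}.
Read 'b': {0} → {3, 4}.
Read 'b': {3, 4} → {0, 3, 4}.
Read 'b': {0, 3, 4} → {0, 3, 4}.
Read 'b': {0, 3, 4} → {0, 3, 4}.
Read 'b': {0, 3, 4} → {0, 3, 4}.
Read 'a': {0, 3, 4} → {2, 3}.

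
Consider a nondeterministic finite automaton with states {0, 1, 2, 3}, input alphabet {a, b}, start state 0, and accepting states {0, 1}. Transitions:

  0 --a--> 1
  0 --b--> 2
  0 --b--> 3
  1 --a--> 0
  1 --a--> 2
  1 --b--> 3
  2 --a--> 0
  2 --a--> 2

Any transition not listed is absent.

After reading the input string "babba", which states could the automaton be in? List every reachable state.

Start in {0}.
Read 'b': 0→{2, 3}; now {2, 3}.
Read 'a': 2→{0, 2}, 3→∅; now {0, 2}.
Read 'b': 0→{2, 3}, 2→∅; now {2, 3}.
Read 'b': 2→∅, 3→∅; now ∅.
The set is empty and remains empty for the remaining 1 symbol.

∅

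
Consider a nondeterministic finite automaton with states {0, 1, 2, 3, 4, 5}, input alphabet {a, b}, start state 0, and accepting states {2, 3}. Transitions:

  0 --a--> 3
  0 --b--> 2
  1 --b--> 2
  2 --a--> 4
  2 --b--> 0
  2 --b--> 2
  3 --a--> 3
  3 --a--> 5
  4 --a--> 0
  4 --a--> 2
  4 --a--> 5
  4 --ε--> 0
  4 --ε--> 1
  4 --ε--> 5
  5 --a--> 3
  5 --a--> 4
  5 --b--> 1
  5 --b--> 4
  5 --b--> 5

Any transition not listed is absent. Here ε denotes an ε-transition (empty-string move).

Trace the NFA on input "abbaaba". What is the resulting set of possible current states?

∅

Start in {0}.
Read 'a': 0→{3}; now {3}.
Read 'b': 3→∅; now ∅.
The set is empty and remains empty for the remaining 5 symbols.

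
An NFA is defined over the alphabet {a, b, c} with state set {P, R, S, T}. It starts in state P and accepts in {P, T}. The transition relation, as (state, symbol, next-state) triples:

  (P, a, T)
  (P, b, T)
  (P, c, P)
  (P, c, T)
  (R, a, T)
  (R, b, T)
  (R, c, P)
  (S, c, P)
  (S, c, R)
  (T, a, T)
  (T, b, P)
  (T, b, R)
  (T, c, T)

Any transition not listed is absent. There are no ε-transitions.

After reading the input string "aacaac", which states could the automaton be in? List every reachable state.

{T}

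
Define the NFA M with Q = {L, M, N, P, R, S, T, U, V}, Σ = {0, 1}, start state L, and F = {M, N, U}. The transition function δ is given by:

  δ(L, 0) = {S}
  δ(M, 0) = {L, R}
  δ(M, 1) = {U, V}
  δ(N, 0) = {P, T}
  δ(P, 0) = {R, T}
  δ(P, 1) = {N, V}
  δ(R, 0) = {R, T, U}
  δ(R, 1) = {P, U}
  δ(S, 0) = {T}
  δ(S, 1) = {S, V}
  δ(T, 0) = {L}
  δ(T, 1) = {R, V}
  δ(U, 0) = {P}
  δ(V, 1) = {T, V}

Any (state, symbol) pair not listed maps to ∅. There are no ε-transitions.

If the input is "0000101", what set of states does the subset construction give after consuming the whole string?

{R, V}

Start in {L}.
Read '0': {L} → {S}.
Read '0': {S} → {T}.
Read '0': {T} → {L}.
Read '0': {L} → {S}.
Read '1': {S} → {S, V}.
Read '0': {S, V} → {T}.
Read '1': {T} → {R, V}.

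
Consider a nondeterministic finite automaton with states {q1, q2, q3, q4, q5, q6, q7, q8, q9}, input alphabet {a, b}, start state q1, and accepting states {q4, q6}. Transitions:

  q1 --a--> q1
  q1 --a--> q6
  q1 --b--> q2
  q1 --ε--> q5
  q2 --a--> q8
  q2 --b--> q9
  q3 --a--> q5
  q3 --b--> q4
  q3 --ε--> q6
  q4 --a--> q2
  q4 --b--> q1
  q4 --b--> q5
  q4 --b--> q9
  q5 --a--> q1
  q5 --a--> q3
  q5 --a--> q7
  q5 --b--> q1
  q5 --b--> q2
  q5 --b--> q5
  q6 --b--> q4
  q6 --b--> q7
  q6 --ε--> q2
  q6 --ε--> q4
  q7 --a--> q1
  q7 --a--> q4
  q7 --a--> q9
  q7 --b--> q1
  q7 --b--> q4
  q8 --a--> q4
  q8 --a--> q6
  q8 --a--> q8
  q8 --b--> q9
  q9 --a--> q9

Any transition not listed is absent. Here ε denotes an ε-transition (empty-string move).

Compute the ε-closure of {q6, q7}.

{q2, q4, q6, q7}

Begin with {q6, q7}.
ε-move q6 → q2; add q2.
ε-move q6 → q4; add q4.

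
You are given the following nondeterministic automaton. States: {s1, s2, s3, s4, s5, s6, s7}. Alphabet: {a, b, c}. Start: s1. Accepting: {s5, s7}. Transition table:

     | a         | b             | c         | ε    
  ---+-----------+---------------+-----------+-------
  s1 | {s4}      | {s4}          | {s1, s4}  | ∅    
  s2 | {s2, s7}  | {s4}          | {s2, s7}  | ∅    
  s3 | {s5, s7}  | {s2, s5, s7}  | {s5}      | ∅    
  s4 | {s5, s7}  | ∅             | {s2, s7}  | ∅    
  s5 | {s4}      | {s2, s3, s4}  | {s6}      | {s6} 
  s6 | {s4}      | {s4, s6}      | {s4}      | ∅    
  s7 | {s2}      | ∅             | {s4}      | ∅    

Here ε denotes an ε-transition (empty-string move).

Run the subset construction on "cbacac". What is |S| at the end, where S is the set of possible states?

4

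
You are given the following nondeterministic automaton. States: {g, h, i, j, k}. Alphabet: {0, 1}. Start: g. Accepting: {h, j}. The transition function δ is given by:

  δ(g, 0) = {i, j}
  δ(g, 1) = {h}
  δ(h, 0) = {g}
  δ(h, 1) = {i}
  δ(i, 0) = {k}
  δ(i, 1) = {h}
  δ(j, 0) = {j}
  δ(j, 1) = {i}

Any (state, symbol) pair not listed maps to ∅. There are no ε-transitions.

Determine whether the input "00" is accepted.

Yes

Start in {g}.
Read '0': g→{i, j}; now {i, j}.
Read '0': i→{k}, j→{j}; now {j, k}.
The final set {j, k} contains the accepting state j.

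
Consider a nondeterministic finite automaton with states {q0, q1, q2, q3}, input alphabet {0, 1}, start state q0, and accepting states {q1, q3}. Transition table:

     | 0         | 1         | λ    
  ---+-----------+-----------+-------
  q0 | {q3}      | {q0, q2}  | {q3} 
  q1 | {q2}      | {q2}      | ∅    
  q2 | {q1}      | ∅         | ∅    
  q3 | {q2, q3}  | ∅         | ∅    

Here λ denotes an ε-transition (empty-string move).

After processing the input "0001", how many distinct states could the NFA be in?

Start: ε-closure({q0}) = {q0, q3}.
Read '0': q0→{q3}, q3→{q2, q3}; now {q2, q3}.
Read '0': q2→{q1}, q3→{q2, q3}; now {q1, q2, q3}.
Read '0': q1→{q2}, q2→{q1}, q3→{q2, q3}; now {q1, q2, q3}.
Read '1': q1→{q2}, q2→∅, q3→∅; now {q2}.
That set has 1 state.

1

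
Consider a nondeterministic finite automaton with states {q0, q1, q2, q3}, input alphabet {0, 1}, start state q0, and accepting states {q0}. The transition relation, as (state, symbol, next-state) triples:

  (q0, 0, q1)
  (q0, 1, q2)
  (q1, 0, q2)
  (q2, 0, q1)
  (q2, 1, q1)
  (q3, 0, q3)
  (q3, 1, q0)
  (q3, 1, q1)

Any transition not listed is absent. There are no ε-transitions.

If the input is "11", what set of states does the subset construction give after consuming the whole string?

Start in {q0}.
Read '1': q0→{q2}; now {q2}.
Read '1': q2→{q1}; now {q1}.

{q1}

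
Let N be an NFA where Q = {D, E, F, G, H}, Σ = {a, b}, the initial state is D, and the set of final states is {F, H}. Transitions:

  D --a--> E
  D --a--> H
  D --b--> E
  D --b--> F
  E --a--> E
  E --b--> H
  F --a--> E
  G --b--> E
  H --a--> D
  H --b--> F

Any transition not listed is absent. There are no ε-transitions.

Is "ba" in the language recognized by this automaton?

Start in {D}.
Read 'b': {D} → {E, F}.
Read 'a': {E, F} → {E}.
The final set {E} contains no accepting state.

No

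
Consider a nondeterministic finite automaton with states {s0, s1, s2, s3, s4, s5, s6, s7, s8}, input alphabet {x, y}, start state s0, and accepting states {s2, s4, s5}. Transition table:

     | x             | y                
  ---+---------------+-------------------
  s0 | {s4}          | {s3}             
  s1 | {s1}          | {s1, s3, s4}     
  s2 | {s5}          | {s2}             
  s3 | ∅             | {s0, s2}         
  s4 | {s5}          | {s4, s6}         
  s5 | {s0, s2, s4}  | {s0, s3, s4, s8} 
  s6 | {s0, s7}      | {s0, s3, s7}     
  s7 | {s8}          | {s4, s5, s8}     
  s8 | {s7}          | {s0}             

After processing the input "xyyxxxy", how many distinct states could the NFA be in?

7

Start in {s0}.
Read 'x': {s0} → {s4}.
Read 'y': {s4} → {s4, s6}.
Read 'y': {s4, s6} → {s0, s3, s4, s6, s7}.
Read 'x': {s0, s3, s4, s6, s7} → {s0, s4, s5, s7, s8}.
Read 'x': {s0, s4, s5, s7, s8} → {s0, s2, s4, s5, s7, s8}.
Read 'x': {s0, s2, s4, s5, s7, s8} → {s0, s2, s4, s5, s7, s8}.
Read 'y': {s0, s2, s4, s5, s7, s8} → {s0, s2, s3, s4, s5, s6, s8}.
That set has 7 states.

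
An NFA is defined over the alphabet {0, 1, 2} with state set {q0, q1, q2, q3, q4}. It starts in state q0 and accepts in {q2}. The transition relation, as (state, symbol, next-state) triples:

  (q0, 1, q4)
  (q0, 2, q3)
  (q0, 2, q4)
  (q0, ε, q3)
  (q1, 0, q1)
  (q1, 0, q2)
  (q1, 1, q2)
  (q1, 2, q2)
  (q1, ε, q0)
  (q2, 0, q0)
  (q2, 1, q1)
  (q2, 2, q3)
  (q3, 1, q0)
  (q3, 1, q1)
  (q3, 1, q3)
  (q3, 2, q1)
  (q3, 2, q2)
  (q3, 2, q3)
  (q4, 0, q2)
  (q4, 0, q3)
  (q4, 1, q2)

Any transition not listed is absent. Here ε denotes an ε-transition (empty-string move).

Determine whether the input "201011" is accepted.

Yes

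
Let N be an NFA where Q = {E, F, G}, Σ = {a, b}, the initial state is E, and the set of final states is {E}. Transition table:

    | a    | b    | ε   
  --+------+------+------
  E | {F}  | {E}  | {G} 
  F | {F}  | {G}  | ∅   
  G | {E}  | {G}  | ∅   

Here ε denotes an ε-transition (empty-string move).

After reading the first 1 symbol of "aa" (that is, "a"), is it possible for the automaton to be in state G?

Start: ε-closure({E}) = {E, G}.
Read 'a': {E, G} → {E, F, G}.
State G is in {E, F, G}.

Yes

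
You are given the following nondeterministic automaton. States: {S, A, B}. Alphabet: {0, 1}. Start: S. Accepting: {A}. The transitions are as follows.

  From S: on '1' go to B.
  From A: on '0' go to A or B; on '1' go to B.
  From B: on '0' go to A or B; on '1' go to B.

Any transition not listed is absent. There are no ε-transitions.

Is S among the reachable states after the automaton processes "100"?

No

Start in {S}.
Read '1': S→{B}; now {B}.
Read '0': B→{A, B}; now {A, B}.
Read '0': A→{A, B}, B→{A, B}; now {A, B}.
State S is not in {A, B}.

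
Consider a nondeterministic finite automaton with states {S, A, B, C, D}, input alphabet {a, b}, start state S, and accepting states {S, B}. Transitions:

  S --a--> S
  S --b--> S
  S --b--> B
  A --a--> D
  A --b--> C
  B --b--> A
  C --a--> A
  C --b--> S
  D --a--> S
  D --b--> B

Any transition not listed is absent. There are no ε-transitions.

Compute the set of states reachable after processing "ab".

Start in {S}.
Read 'a': {S} → {S}.
Read 'b': {S} → {S, B}.

{S, B}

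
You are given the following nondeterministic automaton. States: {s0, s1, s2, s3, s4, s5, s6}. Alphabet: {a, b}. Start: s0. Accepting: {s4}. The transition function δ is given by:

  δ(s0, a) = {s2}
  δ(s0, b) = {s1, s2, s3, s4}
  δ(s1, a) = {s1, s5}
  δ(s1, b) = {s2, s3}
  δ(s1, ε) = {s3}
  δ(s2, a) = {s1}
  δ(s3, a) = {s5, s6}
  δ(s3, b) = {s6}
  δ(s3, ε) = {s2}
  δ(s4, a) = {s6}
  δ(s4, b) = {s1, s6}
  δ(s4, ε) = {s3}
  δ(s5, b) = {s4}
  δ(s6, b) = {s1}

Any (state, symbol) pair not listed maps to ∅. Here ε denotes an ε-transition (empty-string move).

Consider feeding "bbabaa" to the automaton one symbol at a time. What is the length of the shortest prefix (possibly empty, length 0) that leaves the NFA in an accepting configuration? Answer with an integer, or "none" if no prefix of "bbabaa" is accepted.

1

Start in {s0}.
Read 'b': s0→{s1, s2, s3, s4}; now {s1, s2, s3, s4}.
None of the earlier sets intersect F, but {s1, s2, s3, s4} does.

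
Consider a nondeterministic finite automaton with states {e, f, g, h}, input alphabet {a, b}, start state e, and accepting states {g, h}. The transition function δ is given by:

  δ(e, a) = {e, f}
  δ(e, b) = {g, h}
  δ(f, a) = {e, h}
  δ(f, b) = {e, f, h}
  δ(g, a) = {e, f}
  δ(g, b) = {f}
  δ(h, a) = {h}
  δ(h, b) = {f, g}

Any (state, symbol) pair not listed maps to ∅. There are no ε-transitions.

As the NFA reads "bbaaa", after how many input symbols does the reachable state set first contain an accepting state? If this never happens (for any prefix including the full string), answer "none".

1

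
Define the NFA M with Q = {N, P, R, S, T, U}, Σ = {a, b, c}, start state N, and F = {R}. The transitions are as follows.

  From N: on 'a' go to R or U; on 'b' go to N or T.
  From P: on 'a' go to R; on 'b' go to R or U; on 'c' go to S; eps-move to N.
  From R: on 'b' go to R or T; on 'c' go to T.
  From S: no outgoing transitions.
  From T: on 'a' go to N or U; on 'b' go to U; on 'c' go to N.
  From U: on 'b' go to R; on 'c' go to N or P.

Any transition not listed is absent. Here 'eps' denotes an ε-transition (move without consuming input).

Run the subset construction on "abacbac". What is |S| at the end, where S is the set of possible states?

3

Start in {N}.
Read 'a': {N} → {R, U}.
Read 'b': {R, U} → {R, T}.
Read 'a': {R, T} → {N, U}.
Read 'c': {N, U} → {N, P}.
Read 'b': {N, P} → {N, R, T, U}.
Read 'a': {N, R, T, U} → {N, R, U}.
Read 'c': {N, R, U} → {N, P, T}.
That set has 3 states.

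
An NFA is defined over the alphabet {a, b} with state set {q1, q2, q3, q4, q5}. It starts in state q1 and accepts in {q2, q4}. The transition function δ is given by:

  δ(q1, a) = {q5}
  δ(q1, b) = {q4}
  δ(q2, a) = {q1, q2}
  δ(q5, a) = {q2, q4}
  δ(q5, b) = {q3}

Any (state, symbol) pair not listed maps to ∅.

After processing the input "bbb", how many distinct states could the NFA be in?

Start in {q1}.
Read 'b': q1→{q4}; now {q4}.
Read 'b': q4→∅; now ∅.
The set is empty and remains empty for the remaining 1 symbol.
That set has 0 states.

0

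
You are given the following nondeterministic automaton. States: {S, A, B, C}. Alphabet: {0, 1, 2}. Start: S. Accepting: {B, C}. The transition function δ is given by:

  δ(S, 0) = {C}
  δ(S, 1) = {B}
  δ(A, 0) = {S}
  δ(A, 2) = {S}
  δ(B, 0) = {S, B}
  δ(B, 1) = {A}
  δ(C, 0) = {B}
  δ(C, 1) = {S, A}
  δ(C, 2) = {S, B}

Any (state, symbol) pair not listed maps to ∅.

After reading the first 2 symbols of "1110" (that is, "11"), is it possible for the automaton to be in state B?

Start in {S}.
Read '1': S→{B}; now {B}.
Read '1': B→{A}; now {A}.
State B is not in {A}.

No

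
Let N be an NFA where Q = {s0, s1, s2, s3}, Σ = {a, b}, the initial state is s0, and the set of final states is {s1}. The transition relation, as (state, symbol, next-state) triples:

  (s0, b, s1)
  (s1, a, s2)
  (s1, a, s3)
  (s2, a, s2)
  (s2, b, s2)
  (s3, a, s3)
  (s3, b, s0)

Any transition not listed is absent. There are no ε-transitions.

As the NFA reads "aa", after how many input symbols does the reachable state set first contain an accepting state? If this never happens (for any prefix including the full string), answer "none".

Start in {s0}.
Read 'a': {s0} → ∅.
The set is empty and remains empty for the remaining 1 symbol.
No reachable set along the way intersects F.

none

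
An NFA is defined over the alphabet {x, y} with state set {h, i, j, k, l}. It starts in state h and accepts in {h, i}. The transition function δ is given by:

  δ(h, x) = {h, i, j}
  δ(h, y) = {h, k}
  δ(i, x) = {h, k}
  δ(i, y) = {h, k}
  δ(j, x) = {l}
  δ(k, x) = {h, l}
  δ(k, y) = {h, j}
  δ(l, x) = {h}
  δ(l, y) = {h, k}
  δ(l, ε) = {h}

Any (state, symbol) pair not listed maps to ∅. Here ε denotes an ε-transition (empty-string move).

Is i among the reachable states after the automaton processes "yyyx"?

Start in {h}.
Read 'y': {h} → {h, k}.
Read 'y': {h, k} → {h, j, k}.
Read 'y': {h, j, k} → {h, j, k}.
Read 'x': {h, j, k} → {h, i, j, l}.
State i is in {h, i, j, l}.

Yes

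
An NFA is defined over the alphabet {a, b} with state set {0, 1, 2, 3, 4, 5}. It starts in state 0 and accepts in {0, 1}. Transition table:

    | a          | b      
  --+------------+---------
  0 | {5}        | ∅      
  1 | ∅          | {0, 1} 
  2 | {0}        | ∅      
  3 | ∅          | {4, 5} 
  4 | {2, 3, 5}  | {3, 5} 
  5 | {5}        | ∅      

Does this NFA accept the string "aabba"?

No

Start in {0}.
Read 'a': {0} → {5}.
Read 'a': {5} → {5}.
Read 'b': {5} → ∅.
The set is empty and remains empty for the remaining 2 symbols.
The final set ∅ contains no accepting state.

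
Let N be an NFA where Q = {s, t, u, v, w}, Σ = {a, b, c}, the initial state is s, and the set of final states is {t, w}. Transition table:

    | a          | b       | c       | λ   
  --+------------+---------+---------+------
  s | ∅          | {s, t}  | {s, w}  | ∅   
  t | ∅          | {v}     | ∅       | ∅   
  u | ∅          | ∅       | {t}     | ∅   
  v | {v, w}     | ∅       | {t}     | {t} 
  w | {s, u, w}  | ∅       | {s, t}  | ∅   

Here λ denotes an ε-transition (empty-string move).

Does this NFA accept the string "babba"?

Start in {s}.
Read 'b': s→{s, t}; now {s, t}.
Read 'a': s→∅, t→∅; now ∅.
The set is empty and remains empty for the remaining 3 symbols.
The final set ∅ contains no accepting state.

No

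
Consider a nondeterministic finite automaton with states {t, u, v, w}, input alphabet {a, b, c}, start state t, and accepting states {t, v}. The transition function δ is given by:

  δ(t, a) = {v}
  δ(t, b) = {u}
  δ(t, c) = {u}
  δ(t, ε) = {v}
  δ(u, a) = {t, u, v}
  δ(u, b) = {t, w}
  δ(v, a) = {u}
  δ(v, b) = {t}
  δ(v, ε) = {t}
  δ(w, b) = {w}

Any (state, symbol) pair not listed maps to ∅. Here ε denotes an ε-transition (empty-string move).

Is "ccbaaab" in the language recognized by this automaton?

No

Start: ε-closure({t}) = {t, v}.
Read 'c': t→{u}, v→∅; now {u}.
Read 'c': u→∅; now ∅.
The set is empty and remains empty for the remaining 5 symbols.
The final set ∅ contains no accepting state.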